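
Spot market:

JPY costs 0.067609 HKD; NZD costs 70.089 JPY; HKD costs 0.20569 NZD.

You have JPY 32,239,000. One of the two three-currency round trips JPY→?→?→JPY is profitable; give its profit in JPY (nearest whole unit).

Profitable loop is JPY → NZD → HKD → JPY:
JPY 32,239,000 ÷ 70.089 = NZD 459,972.32
NZD 459,972.32 ÷ 0.20569 = HKD 2,236,240.56
HKD 2,236,240.56 ÷ 0.067609 = JPY 33,076,078
Profit = JPY 33,076,078 − JPY 32,239,000

Profit: JPY 837,078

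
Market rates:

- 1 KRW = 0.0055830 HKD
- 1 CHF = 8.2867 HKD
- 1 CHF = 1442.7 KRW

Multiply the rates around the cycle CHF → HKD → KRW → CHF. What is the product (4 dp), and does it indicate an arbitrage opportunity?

Around CHF → HKD → KRW → CHF: 1 × 8.2867 ÷ 0.0055830 ÷ 1442.7 = 1.028817
Product > 1; profitable direction is CHF → HKD → KRW → CHF.

1.0288 (arbitrage exists)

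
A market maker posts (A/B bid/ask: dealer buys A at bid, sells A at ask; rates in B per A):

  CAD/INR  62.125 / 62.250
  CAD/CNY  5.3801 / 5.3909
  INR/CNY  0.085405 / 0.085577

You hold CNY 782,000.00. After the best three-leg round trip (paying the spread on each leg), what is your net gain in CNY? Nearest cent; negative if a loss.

Best loop CNY → INR → CAD → CNY:
CNY 782,000.00 ÷ 0.085577 (buy INR at ask) = INR 9,137,969.31
INR 9,137,969.31 ÷ 62.250 (buy CAD at ask) = CAD 146,794.69
CAD 146,794.69 × 5.3801 (sell CAD at bid) = CNY 789,770.10

Net profit: CNY 7,770.10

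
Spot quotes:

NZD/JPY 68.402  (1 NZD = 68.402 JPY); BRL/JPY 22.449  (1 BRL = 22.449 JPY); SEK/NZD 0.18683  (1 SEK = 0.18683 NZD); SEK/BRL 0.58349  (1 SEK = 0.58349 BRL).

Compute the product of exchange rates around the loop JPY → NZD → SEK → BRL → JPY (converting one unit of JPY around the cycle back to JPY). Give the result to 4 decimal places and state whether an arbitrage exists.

1.0250 (arbitrage exists)

Around JPY → NZD → SEK → BRL → JPY: 1 ÷ 68.402 ÷ 0.18683 × 0.58349 × 22.449 = 1.024979
Product > 1; profitable direction is JPY → NZD → SEK → BRL → JPY.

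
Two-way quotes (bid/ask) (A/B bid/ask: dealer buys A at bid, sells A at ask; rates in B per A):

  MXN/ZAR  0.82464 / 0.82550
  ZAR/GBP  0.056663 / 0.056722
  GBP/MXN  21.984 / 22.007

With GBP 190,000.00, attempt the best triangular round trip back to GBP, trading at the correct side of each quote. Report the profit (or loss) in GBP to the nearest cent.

Net profit: GBP 5,175.04

Best loop GBP → MXN → ZAR → GBP:
GBP 190,000.00 × 21.984 (sell GBP at bid) = MXN 4,176,960.00
MXN 4,176,960.00 × 0.82464 (sell MXN at bid) = ZAR 3,444,488.29
ZAR 3,444,488.29 × 0.056663 (sell ZAR at bid) = GBP 195,175.04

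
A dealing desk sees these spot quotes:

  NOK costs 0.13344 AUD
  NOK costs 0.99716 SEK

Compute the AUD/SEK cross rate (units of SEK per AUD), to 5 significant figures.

AUD/SEK = 7.4727

1 AUD ÷ 0.13344 = 7.494 NOK
7.494 NOK × 0.99716 = 7.47272 SEK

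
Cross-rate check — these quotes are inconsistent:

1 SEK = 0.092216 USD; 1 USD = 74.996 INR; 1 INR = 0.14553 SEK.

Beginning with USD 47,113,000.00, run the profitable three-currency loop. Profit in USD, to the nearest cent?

Profitable loop is USD → INR → SEK → USD:
USD 47,113,000.00 × 74.996 = INR 3,533,286,548.00
INR 3,533,286,548.00 × 0.14553 = SEK 514,199,191.33
SEK 514,199,191.33 × 0.092216 = USD 47,417,392.63
Profit = USD 47,417,392.63 − USD 47,113,000.00

Profit: USD 304,392.63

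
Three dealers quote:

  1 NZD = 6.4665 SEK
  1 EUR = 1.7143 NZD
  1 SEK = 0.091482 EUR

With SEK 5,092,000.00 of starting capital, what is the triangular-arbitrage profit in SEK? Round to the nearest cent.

Profit: SEK 71,927.70

Profitable loop is SEK → EUR → NZD → SEK:
SEK 5,092,000.00 × 0.091482 = EUR 465,826.34
EUR 465,826.34 × 1.7143 = NZD 798,566.10
NZD 798,566.10 × 6.4665 = SEK 5,163,927.70
Profit = SEK 5,163,927.70 − SEK 5,092,000.00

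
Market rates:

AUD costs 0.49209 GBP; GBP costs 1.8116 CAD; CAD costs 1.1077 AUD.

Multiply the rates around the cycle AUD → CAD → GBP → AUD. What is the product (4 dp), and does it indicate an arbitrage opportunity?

1.0127 (arbitrage exists)

Around AUD → CAD → GBP → AUD: 1 ÷ 1.1077 ÷ 1.8116 ÷ 0.49209 = 1.012677
Product > 1; profitable direction is AUD → CAD → GBP → AUD.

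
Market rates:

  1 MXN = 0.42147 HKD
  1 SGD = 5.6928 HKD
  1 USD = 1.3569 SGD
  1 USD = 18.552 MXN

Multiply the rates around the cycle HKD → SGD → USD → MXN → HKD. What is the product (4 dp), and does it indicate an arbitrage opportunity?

1.0122 (arbitrage exists)

Around HKD → SGD → USD → MXN → HKD: 1 ÷ 5.6928 ÷ 1.3569 × 18.552 × 0.42147 = 1.012240
Product > 1; profitable direction is HKD → SGD → USD → MXN → HKD.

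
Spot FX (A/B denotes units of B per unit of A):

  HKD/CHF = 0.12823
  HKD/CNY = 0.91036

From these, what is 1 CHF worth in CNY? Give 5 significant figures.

CHF/CNY = 7.0994

1 CHF ÷ 0.12823 = 7.79849 HKD
7.79849 HKD × 0.91036 = 7.09943 CNY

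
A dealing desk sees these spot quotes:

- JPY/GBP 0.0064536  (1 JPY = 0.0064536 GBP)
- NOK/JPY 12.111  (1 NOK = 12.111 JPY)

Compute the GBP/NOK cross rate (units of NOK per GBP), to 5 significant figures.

GBP/NOK = 12.794

1 GBP ÷ 0.0064536 = 154.952 JPY
154.952 JPY ÷ 12.111 = 12.7943 NOK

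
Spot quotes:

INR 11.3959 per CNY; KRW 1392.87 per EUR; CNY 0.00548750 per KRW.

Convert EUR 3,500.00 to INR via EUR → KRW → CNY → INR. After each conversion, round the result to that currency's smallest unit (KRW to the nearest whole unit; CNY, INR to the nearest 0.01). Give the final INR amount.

INR 304,860.95

EUR 3,500.00 × 1392.87 = KRW 4,875,045
KRW 4,875,045 × 0.00548750 = CNY 26,751.81
CNY 26,751.81 × 11.3959 = INR 304,860.95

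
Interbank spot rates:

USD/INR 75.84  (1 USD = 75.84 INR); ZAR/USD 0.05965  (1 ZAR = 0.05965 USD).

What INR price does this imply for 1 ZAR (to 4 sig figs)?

ZAR/INR = 4.524

1 ZAR × 0.05965 = 0.05965 USD
0.05965 USD × 75.84 = 4.52386 INR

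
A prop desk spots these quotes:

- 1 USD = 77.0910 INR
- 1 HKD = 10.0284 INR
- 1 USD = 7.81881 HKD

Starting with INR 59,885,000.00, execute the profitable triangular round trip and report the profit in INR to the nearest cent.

Profitable loop is INR → USD → HKD → INR:
INR 59,885,000.00 ÷ 77.0910 = USD 776,809.23
USD 776,809.23 × 7.81881 = HKD 6,073,723.74
HKD 6,073,723.74 × 10.0284 = INR 60,909,731.16
Profit = INR 60,909,731.16 − INR 59,885,000.00

Profit: INR 1,024,731.16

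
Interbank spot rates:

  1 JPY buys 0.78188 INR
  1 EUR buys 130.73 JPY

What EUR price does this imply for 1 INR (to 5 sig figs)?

INR/EUR = 0.0097833

1 INR ÷ 0.78188 = 1.27897 JPY
1.27897 JPY ÷ 130.73 = 0.00978328 EUR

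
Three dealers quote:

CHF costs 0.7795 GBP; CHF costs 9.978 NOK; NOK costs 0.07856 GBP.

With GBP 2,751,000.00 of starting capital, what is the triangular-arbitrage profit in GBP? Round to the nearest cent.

Profitable loop is GBP → CHF → NOK → GBP:
GBP 2,751,000.00 ÷ 0.7795 = CHF 3,529,185.38
CHF 3,529,185.38 × 9.978 = NOK 35,214,211.67
NOK 35,214,211.67 × 0.07856 = GBP 2,766,428.47
Profit = GBP 2,766,428.47 − GBP 2,751,000.00

Profit: GBP 15,428.47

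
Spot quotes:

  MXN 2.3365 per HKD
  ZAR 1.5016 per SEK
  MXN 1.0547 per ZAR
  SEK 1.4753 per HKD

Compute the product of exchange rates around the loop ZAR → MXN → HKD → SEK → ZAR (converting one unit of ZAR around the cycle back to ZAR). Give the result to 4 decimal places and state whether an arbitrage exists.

Around ZAR → MXN → HKD → SEK → ZAR: 1 × 1.0547 ÷ 2.3365 × 1.4753 × 1.5016 = 0.999995
Product ≈ 1 (deviation 0.001%, within rounding noise).

1.0000 (no arbitrage)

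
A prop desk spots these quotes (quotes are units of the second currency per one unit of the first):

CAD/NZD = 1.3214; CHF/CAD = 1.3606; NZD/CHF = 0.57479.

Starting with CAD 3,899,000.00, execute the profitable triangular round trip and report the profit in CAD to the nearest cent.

Profitable loop is CAD → NZD → CHF → CAD:
CAD 3,899,000.00 × 1.3214 = NZD 5,152,138.60
NZD 5,152,138.60 × 0.57479 = CHF 2,961,397.75
CHF 2,961,397.75 × 1.3606 = CAD 4,029,277.77
Profit = CAD 4,029,277.77 − CAD 3,899,000.00

Profit: CAD 130,277.77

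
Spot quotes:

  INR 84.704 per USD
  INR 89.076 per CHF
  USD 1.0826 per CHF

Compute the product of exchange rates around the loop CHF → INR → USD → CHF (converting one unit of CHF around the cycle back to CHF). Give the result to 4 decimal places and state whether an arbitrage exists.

0.9714 (arbitrage exists)

Around CHF → INR → USD → CHF: 1 × 89.076 ÷ 84.704 ÷ 1.0826 = 0.971379
Product < 1; profitable direction is CHF → USD → INR → CHF.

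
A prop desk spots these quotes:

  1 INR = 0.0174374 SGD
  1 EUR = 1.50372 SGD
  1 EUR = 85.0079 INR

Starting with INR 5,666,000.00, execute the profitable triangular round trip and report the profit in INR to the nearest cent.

Profit: INR 81,811.65

Profitable loop is INR → EUR → SGD → INR:
INR 5,666,000.00 ÷ 85.0079 = EUR 66,652.63
EUR 66,652.63 × 1.50372 = SGD 100,226.89
SGD 100,226.89 ÷ 0.0174374 = INR 5,747,811.65
Profit = INR 5,747,811.65 − INR 5,666,000.00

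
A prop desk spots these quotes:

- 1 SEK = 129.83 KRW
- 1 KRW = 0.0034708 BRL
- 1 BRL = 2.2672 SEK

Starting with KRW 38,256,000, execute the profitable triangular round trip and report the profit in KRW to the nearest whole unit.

Profitable loop is KRW → BRL → SEK → KRW:
KRW 38,256,000 × 0.0034708 = BRL 132,778.92
BRL 132,778.92 × 2.2672 = SEK 301,036.38
SEK 301,036.38 × 129.83 = KRW 39,083,553
Profit = KRW 39,083,553 − KRW 38,256,000

Profit: KRW 827,553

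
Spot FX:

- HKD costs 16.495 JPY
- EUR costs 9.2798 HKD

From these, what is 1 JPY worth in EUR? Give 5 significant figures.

JPY/EUR = 0.0065329

1 JPY ÷ 16.495 = 0.0606244 HKD
0.0606244 HKD ÷ 9.2798 = 0.00653295 EUR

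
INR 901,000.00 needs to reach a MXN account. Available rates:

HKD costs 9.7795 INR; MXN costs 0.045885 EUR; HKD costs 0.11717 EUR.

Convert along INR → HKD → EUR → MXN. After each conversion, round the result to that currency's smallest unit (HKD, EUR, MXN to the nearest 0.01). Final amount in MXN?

MXN 235,263.16

INR 901,000.00 ÷ 9.7795 = HKD 92,131.50
HKD 92,131.50 × 0.11717 = EUR 10,795.05
EUR 10,795.05 ÷ 0.045885 = MXN 235,263.16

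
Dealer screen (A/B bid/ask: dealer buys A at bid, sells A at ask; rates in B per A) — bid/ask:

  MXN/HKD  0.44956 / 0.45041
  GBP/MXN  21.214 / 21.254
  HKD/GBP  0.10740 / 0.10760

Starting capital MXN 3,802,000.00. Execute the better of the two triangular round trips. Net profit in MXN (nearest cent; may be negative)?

Best loop MXN → HKD → GBP → MXN:
MXN 3,802,000.00 × 0.44956 (sell MXN at bid) = HKD 1,709,227.12
HKD 1,709,227.12 × 0.10740 (sell HKD at bid) = GBP 183,570.99
GBP 183,570.99 × 21.214 (sell GBP at bid) = MXN 3,894,275.04

Net profit: MXN 92,275.04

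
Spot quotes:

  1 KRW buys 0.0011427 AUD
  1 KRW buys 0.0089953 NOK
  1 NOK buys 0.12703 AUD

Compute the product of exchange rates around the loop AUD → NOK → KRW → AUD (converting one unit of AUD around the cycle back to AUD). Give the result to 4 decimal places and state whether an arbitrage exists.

Around AUD → NOK → KRW → AUD: 1 ÷ 0.12703 ÷ 0.0089953 × 0.0011427 = 1.000024
Product ≈ 1 (deviation 0.002%, within rounding noise).

1.0000 (no arbitrage)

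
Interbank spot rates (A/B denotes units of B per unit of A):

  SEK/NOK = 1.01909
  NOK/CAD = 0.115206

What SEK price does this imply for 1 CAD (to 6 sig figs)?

1 CAD ÷ 0.115206 = 8.6801 NOK
8.6801 NOK ÷ 1.01909 = 8.5175 SEK

CAD/SEK = 8.51750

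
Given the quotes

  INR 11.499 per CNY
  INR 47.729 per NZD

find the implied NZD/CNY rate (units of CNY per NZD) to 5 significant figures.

NZD/CNY = 4.1507

1 NZD × 47.729 = 47.729 INR
47.729 INR ÷ 11.499 = 4.15071 CNY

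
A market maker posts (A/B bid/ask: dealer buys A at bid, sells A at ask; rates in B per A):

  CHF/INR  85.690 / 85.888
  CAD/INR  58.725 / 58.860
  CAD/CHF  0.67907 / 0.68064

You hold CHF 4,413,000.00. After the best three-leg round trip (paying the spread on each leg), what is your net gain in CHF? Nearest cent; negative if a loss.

Net profit: CHF 20,094.56

Best loop CHF → CAD → INR → CHF:
CHF 4,413,000.00 ÷ 0.68064 (buy CAD at ask) = CAD 6,483,603.67
CAD 6,483,603.67 × 58.725 (sell CAD at bid) = INR 380,749,625.35
INR 380,749,625.35 ÷ 85.888 (buy CHF at ask) = CHF 4,433,094.56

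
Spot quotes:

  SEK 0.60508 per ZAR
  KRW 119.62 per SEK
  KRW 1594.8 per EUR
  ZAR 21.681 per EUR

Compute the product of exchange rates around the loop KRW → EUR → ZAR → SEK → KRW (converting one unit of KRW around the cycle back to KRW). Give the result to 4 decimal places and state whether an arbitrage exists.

0.9840 (arbitrage exists)

Around KRW → EUR → ZAR → SEK → KRW: 1 ÷ 1594.8 × 21.681 × 0.60508 × 119.62 = 0.983988
Product < 1; profitable direction is KRW → SEK → ZAR → EUR → KRW.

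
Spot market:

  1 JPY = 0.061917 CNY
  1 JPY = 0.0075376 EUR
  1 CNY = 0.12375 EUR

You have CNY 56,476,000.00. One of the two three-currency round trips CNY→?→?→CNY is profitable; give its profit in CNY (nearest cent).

Profitable loop is CNY → EUR → JPY → CNY:
CNY 56,476,000.00 × 0.12375 = EUR 6,988,905.00
EUR 6,988,905.00 ÷ 0.0075376 = JPY 927,205,609
JPY 927,205,609 × 0.061917 = CNY 57,409,789.71
Profit = CNY 57,409,789.71 − CNY 56,476,000.00

Profit: CNY 933,789.71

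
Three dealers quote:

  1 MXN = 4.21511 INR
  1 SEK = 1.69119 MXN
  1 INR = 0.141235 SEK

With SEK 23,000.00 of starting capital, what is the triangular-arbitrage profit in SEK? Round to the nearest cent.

Profit: SEK 156.42

Profitable loop is SEK → MXN → INR → SEK:
SEK 23,000.00 × 1.69119 = MXN 38,897.37
MXN 38,897.37 × 4.21511 = INR 163,956.69
INR 163,956.69 × 0.141235 = SEK 23,156.42
Profit = SEK 23,156.42 − SEK 23,000.00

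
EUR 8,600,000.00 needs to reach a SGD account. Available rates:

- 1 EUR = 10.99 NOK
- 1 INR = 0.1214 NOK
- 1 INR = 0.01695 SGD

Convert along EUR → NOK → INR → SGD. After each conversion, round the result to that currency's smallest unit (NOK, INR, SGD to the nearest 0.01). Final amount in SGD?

EUR 8,600,000.00 × 10.99 = NOK 94,514,000.00
NOK 94,514,000.00 ÷ 0.1214 = INR 778,533,772.65
INR 778,533,772.65 × 0.01695 = SGD 13,196,147.45

SGD 13,196,147.45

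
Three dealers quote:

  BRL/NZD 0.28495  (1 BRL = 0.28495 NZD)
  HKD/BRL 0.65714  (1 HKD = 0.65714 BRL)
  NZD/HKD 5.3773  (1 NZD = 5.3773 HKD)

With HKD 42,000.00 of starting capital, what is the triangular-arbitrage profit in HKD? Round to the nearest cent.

Profit: HKD 290.24

Profitable loop is HKD → BRL → NZD → HKD:
HKD 42,000.00 × 0.65714 = BRL 27,599.88
BRL 27,599.88 × 0.28495 = NZD 7,864.59
NZD 7,864.59 × 5.3773 = HKD 42,290.24
Profit = HKD 42,290.24 − HKD 42,000.00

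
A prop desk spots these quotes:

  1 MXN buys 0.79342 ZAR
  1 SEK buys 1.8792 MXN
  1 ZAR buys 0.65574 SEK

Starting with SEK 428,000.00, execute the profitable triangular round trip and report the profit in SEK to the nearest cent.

Profitable loop is SEK → ZAR → MXN → SEK:
SEK 428,000.00 ÷ 0.65574 = ZAR 652,697.72
ZAR 652,697.72 ÷ 0.79342 = MXN 822,638.34
MXN 822,638.34 ÷ 1.8792 = SEK 437,759.87
Profit = SEK 437,759.87 − SEK 428,000.00

Profit: SEK 9,759.87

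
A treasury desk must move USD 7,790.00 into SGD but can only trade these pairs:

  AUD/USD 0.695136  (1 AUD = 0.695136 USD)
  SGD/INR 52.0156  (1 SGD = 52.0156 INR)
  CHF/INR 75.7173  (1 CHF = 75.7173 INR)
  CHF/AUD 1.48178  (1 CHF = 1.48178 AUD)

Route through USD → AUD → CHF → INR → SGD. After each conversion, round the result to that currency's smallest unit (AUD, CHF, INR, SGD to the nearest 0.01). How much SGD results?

USD 7,790.00 ÷ 0.695136 = AUD 11,206.44
AUD 11,206.44 ÷ 1.48178 = CHF 7,562.82
CHF 7,562.82 × 75.7173 = INR 572,636.31
INR 572,636.31 ÷ 52.0156 = SGD 11,008.93

SGD 11,008.93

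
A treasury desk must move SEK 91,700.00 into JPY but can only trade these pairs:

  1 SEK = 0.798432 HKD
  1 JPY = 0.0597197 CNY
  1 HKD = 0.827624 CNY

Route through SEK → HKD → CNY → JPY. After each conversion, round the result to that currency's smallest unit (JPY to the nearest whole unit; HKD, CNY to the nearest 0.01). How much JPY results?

JPY 1,014,665

SEK 91,700.00 × 0.798432 = HKD 73,216.21
HKD 73,216.21 × 0.827624 = CNY 60,595.49
CNY 60,595.49 ÷ 0.0597197 = JPY 1,014,665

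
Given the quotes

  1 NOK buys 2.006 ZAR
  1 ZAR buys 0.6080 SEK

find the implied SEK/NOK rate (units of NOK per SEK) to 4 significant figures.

SEK/NOK = 0.8199

1 SEK ÷ 0.6080 = 1.64474 ZAR
1.64474 ZAR ÷ 2.006 = 0.819909 NOK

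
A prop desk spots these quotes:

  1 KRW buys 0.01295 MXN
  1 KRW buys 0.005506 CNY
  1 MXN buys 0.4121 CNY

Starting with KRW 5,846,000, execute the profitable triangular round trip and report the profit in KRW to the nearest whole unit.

Profitable loop is KRW → CNY → MXN → KRW:
KRW 5,846,000 × 0.005506 = CNY 32,188.08
CNY 32,188.08 ÷ 0.4121 = MXN 78,107.44
MXN 78,107.44 ÷ 0.01295 = KRW 6,031,463
Profit = KRW 6,031,463 − KRW 5,846,000

Profit: KRW 185,463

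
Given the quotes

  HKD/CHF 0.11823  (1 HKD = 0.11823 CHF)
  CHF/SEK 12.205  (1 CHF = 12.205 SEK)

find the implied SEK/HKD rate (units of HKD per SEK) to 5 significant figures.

SEK/HKD = 0.69300

1 SEK ÷ 12.205 = 0.0819336 CHF
0.0819336 CHF ÷ 0.11823 = 0.693002 HKD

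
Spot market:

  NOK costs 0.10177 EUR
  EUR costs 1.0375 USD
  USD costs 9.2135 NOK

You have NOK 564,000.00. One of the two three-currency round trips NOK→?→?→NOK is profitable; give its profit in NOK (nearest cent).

Profit: NOK 15,757.78

Profitable loop is NOK → USD → EUR → NOK:
NOK 564,000.00 ÷ 9.2135 = USD 61,214.52
USD 61,214.52 ÷ 1.0375 = EUR 59,001.95
EUR 59,001.95 ÷ 0.10177 = NOK 579,757.78
Profit = NOK 579,757.78 − NOK 564,000.00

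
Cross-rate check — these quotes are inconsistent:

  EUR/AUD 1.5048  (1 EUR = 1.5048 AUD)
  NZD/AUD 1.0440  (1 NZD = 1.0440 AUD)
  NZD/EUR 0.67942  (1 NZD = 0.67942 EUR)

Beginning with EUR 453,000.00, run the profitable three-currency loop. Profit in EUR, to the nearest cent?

Profitable loop is EUR → NZD → AUD → EUR:
EUR 453,000.00 ÷ 0.67942 = NZD 666,745.16
NZD 666,745.16 × 1.0440 = AUD 696,081.95
AUD 696,081.95 ÷ 1.5048 = EUR 462,574.40
Profit = EUR 462,574.40 − EUR 453,000.00

Profit: EUR 9,574.40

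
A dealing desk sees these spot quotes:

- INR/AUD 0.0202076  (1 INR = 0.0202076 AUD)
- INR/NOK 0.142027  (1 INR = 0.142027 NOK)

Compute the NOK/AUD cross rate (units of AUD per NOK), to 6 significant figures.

1 NOK ÷ 0.142027 = 7.04091 INR
7.04091 INR × 0.0202076 = 0.14228 AUD

NOK/AUD = 0.142280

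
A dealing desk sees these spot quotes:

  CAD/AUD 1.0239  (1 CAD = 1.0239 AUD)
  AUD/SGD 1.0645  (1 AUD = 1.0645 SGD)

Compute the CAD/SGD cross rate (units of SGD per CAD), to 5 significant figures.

1 CAD × 1.0239 = 1.0239 AUD
1.0239 AUD × 1.0645 = 1.08994 SGD

CAD/SGD = 1.0899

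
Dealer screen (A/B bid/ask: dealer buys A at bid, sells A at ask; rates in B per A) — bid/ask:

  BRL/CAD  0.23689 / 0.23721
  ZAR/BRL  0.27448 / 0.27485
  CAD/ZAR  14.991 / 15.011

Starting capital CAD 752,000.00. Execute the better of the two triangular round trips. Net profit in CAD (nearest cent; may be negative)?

Best loop CAD → BRL → ZAR → CAD:
CAD 752,000.00 ÷ 0.23721 (buy BRL at ask) = BRL 3,170,186.75
BRL 3,170,186.75 ÷ 0.27485 (buy ZAR at ask) = ZAR 11,534,243.24
ZAR 11,534,243.24 ÷ 15.011 (buy CAD at ask) = CAD 768,386.07

Net profit: CAD 16,386.07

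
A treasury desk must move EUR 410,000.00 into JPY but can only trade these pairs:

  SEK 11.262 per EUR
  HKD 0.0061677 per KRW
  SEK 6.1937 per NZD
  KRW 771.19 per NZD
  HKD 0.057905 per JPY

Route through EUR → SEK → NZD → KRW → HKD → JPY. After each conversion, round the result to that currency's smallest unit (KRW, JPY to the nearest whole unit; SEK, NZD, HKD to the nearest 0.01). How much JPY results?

JPY 61,237,546

EUR 410,000.00 × 11.262 = SEK 4,617,420.00
SEK 4,617,420.00 ÷ 6.1937 = NZD 745,502.69
NZD 745,502.69 × 771.19 = KRW 574,924,220
KRW 574,924,220 × 0.0061677 = HKD 3,545,960.11
HKD 3,545,960.11 ÷ 0.057905 = JPY 61,237,546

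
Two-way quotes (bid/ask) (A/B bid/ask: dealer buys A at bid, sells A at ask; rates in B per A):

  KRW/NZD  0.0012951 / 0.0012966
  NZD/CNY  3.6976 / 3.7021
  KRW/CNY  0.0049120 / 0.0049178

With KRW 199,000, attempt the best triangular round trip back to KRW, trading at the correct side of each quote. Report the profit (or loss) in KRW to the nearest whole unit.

Net profit: KRW 4,637

Best loop KRW → CNY → NZD → KRW:
KRW 199,000 × 0.0049120 (sell KRW at bid) = CNY 977.49
CNY 977.49 ÷ 3.7021 (buy NZD at ask) = NZD 264.04
NZD 264.04 ÷ 0.0012966 (buy KRW at ask) = KRW 203,637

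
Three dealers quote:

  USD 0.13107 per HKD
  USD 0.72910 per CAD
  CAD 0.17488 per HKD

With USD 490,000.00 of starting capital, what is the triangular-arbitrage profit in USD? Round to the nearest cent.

Profitable loop is USD → CAD → HKD → USD:
USD 490,000.00 ÷ 0.72910 = CAD 672,061.45
CAD 672,061.45 ÷ 0.17488 = HKD 3,842,986.31
HKD 3,842,986.31 × 0.13107 = USD 503,700.22
Profit = USD 503,700.22 − USD 490,000.00

Profit: USD 13,700.22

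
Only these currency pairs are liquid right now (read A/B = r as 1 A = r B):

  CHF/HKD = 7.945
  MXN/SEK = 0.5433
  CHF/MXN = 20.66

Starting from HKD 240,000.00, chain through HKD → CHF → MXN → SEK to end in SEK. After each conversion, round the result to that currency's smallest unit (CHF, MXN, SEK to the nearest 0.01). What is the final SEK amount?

HKD 240,000.00 ÷ 7.945 = CHF 30,207.68
CHF 30,207.68 × 20.66 = MXN 624,090.67
MXN 624,090.67 × 0.5433 = SEK 339,068.46

SEK 339,068.46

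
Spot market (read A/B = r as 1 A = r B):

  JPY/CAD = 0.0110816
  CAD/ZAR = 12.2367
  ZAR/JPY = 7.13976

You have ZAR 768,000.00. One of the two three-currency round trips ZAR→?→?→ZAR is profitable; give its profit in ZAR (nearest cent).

Profit: ZAR 25,251.36

Profitable loop is ZAR → CAD → JPY → ZAR:
ZAR 768,000.00 ÷ 12.2367 = CAD 62,762.02
CAD 62,762.02 ÷ 0.0110816 = JPY 5,663,624
JPY 5,663,624 ÷ 7.13976 = ZAR 793,251.36
Profit = ZAR 793,251.36 − ZAR 768,000.00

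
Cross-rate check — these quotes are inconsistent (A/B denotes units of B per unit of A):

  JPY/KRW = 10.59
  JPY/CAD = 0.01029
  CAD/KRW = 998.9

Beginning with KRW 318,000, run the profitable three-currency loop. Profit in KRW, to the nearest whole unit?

Profit: KRW 9,632

Profitable loop is KRW → CAD → JPY → KRW:
KRW 318,000 ÷ 998.9 = CAD 318.35
CAD 318.35 ÷ 0.01029 = JPY 30,938
JPY 30,938 × 10.59 = KRW 327,632
Profit = KRW 327,632 − KRW 318,000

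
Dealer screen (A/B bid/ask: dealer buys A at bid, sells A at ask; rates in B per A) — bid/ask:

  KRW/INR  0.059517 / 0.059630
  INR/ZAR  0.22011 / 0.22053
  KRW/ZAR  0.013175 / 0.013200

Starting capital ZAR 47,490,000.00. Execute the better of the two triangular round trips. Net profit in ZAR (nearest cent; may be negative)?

Best loop ZAR → INR → KRW → ZAR:
ZAR 47,490,000.00 ÷ 0.22053 (buy INR at ask) = INR 215,344,851.04
INR 215,344,851.04 ÷ 0.059630 (buy KRW at ask) = KRW 3,611,350,848
KRW 3,611,350,848 × 0.013175 (sell KRW at bid) = ZAR 47,579,547.42

Net profit: ZAR 89,547.42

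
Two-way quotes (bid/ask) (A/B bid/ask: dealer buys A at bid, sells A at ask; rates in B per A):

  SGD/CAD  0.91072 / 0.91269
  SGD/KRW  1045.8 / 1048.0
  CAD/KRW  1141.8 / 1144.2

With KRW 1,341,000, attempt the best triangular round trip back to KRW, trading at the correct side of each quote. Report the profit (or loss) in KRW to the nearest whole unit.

Net profit: KRW 1,926

Best loop KRW → CAD → SGD → KRW:
KRW 1,341,000 ÷ 1144.2 (buy CAD at ask) = CAD 1,172.00
CAD 1,172.00 ÷ 0.91269 (buy SGD at ask) = SGD 1,284.11
SGD 1,284.11 × 1045.8 (sell SGD at bid) = KRW 1,342,926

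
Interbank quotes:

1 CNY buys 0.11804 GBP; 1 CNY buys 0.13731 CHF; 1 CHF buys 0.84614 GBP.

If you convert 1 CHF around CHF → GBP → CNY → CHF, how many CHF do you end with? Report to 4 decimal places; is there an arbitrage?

Around CHF → GBP → CNY → CHF: 1 × 0.84614 ÷ 0.11804 × 0.13731 = 0.984272
Product < 1; profitable direction is CHF → CNY → GBP → CHF.

0.9843 (arbitrage exists)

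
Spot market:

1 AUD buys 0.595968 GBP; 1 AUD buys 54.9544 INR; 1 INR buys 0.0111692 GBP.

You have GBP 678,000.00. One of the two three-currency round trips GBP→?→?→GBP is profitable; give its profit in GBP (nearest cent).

Profit: GBP 20,282.71

Profitable loop is GBP → AUD → INR → GBP:
GBP 678,000.00 ÷ 0.595968 = AUD 1,137,644.97
AUD 1,137,644.97 × 54.9544 = INR 62,518,596.97
INR 62,518,596.97 × 0.0111692 = GBP 698,282.71
Profit = GBP 698,282.71 − GBP 678,000.00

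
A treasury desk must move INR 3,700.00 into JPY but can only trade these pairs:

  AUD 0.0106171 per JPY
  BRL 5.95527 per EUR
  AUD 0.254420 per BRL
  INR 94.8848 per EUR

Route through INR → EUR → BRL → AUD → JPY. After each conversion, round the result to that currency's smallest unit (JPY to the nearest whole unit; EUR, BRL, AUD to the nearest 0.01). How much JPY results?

INR 3,700.00 ÷ 94.8848 = EUR 38.99
EUR 38.99 × 5.95527 = BRL 232.20
BRL 232.20 × 0.254420 = AUD 59.08
AUD 59.08 ÷ 0.0106171 = JPY 5,565

JPY 5,565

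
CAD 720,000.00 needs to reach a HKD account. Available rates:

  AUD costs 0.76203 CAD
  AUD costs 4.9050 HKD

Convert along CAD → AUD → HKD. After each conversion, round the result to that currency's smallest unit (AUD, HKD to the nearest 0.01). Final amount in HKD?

CAD 720,000.00 ÷ 0.76203 = AUD 944,844.69
AUD 944,844.69 × 4.9050 = HKD 4,634,463.20

HKD 4,634,463.20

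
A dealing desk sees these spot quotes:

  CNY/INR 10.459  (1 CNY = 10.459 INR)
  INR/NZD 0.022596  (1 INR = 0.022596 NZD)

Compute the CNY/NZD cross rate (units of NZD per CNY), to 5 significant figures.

1 CNY × 10.459 = 10.459 INR
10.459 INR × 0.022596 = 0.236332 NZD

CNY/NZD = 0.23633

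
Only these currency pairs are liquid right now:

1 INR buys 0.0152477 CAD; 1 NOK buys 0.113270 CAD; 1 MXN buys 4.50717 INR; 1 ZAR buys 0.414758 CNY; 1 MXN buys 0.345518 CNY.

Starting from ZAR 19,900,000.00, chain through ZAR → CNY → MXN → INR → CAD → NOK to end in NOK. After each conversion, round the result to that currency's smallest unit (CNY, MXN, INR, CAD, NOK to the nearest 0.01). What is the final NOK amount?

NOK 14,493,409.02

ZAR 19,900,000.00 × 0.414758 = CNY 8,253,684.20
CNY 8,253,684.20 ÷ 0.345518 = MXN 23,887,855.91
MXN 23,887,855.91 × 4.50717 = INR 107,666,627.52
INR 107,666,627.52 × 0.0152477 = CAD 1,641,668.44
CAD 1,641,668.44 ÷ 0.113270 = NOK 14,493,409.02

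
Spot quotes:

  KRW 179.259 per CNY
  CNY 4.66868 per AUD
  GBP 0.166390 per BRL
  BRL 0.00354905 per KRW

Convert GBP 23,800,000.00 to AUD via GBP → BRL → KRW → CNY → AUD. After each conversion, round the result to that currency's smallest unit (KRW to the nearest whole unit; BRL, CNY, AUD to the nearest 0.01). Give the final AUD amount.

AUD 48,157,345.55

GBP 23,800,000.00 ÷ 0.166390 = BRL 143,037,442.15
BRL 143,037,442.15 ÷ 0.00354905 = KRW 40,303,022,541
KRW 40,303,022,541 ÷ 179.259 = CNY 224,831,236.04
CNY 224,831,236.04 ÷ 4.66868 = AUD 48,157,345.55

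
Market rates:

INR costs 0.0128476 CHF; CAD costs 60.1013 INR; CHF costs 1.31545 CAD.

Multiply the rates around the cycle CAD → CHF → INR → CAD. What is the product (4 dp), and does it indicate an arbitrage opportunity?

0.9845 (arbitrage exists)

Around CAD → CHF → INR → CAD: 1 ÷ 1.31545 ÷ 0.0128476 ÷ 60.1013 = 0.984509
Product < 1; profitable direction is CAD → INR → CHF → CAD.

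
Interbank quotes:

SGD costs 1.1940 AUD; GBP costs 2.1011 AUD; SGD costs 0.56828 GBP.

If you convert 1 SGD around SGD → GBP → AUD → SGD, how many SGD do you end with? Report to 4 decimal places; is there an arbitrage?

1.0000 (no arbitrage)

Around SGD → GBP → AUD → SGD: 1 × 0.56828 × 2.1011 ÷ 1.1940 = 1.000011
Product ≈ 1 (deviation 0.001%, within rounding noise).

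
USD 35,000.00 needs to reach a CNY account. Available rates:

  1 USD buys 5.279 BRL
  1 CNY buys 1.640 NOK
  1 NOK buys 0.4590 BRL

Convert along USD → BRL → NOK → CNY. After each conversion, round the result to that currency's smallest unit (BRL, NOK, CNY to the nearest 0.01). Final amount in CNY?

CNY 245,450.08

USD 35,000.00 × 5.279 = BRL 184,765.00
BRL 184,765.00 ÷ 0.4590 = NOK 402,538.13
NOK 402,538.13 ÷ 1.640 = CNY 245,450.08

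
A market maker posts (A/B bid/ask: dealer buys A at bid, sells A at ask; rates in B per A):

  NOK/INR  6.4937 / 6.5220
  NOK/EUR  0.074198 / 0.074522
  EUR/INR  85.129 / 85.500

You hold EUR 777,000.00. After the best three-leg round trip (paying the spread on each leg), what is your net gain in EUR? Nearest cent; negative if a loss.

Best loop EUR → NOK → INR → EUR:
EUR 777,000.00 ÷ 0.074522 (buy NOK at ask) = NOK 10,426,451.25
NOK 10,426,451.25 × 6.4937 (sell NOK at bid) = INR 67,706,246.48
INR 67,706,246.48 ÷ 85.500 (buy EUR at ask) = EUR 791,885.92

Net profit: EUR 14,885.92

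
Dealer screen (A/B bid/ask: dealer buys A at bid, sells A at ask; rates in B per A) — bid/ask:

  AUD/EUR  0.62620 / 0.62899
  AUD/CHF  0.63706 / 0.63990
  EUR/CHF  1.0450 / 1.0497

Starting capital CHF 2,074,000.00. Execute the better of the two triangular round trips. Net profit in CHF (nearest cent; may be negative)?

Best loop CHF → AUD → EUR → CHF:
CHF 2,074,000.00 ÷ 0.63990 (buy AUD at ask) = AUD 3,241,131.43
AUD 3,241,131.43 × 0.62620 (sell AUD at bid) = EUR 2,029,596.50
EUR 2,029,596.50 × 1.0450 (sell EUR at bid) = CHF 2,120,928.34

Net profit: CHF 46,928.34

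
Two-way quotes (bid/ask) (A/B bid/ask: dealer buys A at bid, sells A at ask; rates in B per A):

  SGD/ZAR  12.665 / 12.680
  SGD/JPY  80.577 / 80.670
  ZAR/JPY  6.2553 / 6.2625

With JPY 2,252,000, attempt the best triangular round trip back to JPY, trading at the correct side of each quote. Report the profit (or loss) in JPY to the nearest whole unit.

Best loop JPY → ZAR → SGD → JPY:
JPY 2,252,000 ÷ 6.2625 (buy ZAR at ask) = ZAR 359,600.80
ZAR 359,600.80 ÷ 12.680 (buy SGD at ask) = SGD 28,359.68
SGD 28,359.68 × 80.577 (sell SGD at bid) = JPY 2,285,138

Net profit: JPY 33,138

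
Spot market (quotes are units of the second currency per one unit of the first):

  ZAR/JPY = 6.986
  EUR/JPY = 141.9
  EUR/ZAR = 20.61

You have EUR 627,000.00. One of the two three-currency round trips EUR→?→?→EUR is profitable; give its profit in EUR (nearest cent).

Profit: EUR 9,197.15

Profitable loop is EUR → ZAR → JPY → EUR:
EUR 627,000.00 × 20.61 = ZAR 12,922,470.00
ZAR 12,922,470.00 × 6.986 = JPY 90,276,375
JPY 90,276,375 ÷ 141.9 = EUR 636,197.15
Profit = EUR 636,197.15 − EUR 627,000.00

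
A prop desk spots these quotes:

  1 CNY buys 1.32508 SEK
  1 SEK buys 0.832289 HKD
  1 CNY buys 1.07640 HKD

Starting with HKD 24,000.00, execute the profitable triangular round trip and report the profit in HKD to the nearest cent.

Profit: HKD 589.73

Profitable loop is HKD → CNY → SEK → HKD:
HKD 24,000.00 ÷ 1.07640 = CNY 22,296.54
CNY 22,296.54 × 1.32508 = SEK 29,544.70
SEK 29,544.70 × 0.832289 = HKD 24,589.73
Profit = HKD 24,589.73 − HKD 24,000.00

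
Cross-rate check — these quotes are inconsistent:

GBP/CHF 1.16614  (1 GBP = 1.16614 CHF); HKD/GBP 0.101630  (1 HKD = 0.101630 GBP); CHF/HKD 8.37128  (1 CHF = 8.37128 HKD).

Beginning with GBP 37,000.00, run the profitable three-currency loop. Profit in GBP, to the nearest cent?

Profitable loop is GBP → HKD → CHF → GBP:
GBP 37,000.00 ÷ 0.101630 = HKD 364,065.73
HKD 364,065.73 ÷ 8.37128 = CHF 43,489.85
CHF 43,489.85 ÷ 1.16614 = GBP 37,293.85
Profit = GBP 37,293.85 − GBP 37,000.00

Profit: GBP 293.85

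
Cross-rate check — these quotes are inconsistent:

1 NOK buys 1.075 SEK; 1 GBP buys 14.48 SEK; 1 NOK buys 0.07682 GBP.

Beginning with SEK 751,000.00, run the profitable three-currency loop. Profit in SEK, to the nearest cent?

Profitable loop is SEK → NOK → GBP → SEK:
SEK 751,000.00 ÷ 1.075 = NOK 698,604.65
NOK 698,604.65 × 0.07682 = GBP 53,666.81
GBP 53,666.81 × 14.48 = SEK 777,095.40
Profit = SEK 777,095.40 − SEK 751,000.00

Profit: SEK 26,095.40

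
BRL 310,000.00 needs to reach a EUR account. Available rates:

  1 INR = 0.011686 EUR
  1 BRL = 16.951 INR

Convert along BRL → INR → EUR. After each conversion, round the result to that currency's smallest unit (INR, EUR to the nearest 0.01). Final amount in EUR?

BRL 310,000.00 × 16.951 = INR 5,254,810.00
INR 5,254,810.00 × 0.011686 = EUR 61,407.71

EUR 61,407.71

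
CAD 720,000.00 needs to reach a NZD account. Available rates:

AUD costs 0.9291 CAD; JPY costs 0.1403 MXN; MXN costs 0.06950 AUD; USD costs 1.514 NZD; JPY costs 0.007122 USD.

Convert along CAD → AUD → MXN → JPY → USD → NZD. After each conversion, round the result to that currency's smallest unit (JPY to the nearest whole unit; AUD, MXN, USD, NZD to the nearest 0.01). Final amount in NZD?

NZD 856,949.84

CAD 720,000.00 ÷ 0.9291 = AUD 774,943.49
AUD 774,943.49 ÷ 0.06950 = MXN 11,150,266.04
MXN 11,150,266.04 ÷ 0.1403 = JPY 79,474,455
JPY 79,474,455 × 0.007122 = USD 566,017.07
USD 566,017.07 × 1.514 = NZD 856,949.84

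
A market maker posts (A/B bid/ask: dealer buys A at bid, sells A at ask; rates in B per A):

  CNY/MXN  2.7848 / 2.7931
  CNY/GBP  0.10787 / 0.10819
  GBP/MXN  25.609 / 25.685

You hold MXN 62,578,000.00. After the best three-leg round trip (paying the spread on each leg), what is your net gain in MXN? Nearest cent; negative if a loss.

Best loop MXN → GBP → CNY → MXN:
MXN 62,578,000.00 ÷ 25.685 (buy GBP at ask) = GBP 2,436,363.64
GBP 2,436,363.64 ÷ 0.10819 (buy CNY at ask) = CNY 22,519,305.26
CNY 22,519,305.26 × 2.7848 (sell CNY at bid) = MXN 62,711,761.30

Net profit: MXN 133,761.30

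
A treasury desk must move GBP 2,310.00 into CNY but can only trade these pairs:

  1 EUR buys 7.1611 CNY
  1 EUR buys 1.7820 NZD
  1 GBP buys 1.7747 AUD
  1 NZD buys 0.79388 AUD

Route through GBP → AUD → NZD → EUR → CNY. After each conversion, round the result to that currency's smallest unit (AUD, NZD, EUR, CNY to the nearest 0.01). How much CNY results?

GBP 2,310.00 × 1.7747 = AUD 4,099.56
AUD 4,099.56 ÷ 0.79388 = NZD 5,163.95
NZD 5,163.95 ÷ 1.7820 = EUR 2,897.84
EUR 2,897.84 × 7.1611 = CNY 20,751.72

CNY 20,751.72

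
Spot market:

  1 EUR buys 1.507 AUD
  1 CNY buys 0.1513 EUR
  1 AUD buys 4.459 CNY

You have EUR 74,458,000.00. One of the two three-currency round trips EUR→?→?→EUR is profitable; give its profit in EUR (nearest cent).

Profitable loop is EUR → AUD → CNY → EUR:
EUR 74,458,000.00 × 1.507 = AUD 112,208,206.00
AUD 112,208,206.00 × 4.459 = CNY 500,336,390.55
CNY 500,336,390.55 × 0.1513 = EUR 75,700,895.89
Profit = EUR 75,700,895.89 − EUR 74,458,000.00

Profit: EUR 1,242,895.89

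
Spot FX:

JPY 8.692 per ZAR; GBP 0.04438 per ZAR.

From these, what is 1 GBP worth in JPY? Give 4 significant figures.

GBP/JPY = 195.9

1 GBP ÷ 0.04438 = 22.5327 ZAR
22.5327 ZAR × 8.692 = 195.854 JPY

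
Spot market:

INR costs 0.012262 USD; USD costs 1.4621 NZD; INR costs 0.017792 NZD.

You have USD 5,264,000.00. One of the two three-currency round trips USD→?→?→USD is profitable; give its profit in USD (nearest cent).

Profit: USD 40,317.35

Profitable loop is USD → NZD → INR → USD:
USD 5,264,000.00 × 1.4621 = NZD 7,696,494.40
NZD 7,696,494.40 ÷ 0.017792 = INR 432,581,744.60
INR 432,581,744.60 × 0.012262 = USD 5,304,317.35
Profit = USD 5,304,317.35 − USD 5,264,000.00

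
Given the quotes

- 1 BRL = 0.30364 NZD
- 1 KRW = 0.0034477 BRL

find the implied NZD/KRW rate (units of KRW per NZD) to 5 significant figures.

NZD/KRW = 955.24

1 NZD ÷ 0.30364 = 3.29337 BRL
3.29337 BRL ÷ 0.0034477 = 955.238 KRW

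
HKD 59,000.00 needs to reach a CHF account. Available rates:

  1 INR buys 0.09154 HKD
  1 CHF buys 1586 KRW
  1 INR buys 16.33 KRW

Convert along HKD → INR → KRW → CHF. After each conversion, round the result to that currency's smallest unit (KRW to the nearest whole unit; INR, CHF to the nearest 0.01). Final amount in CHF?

HKD 59,000.00 ÷ 0.09154 = INR 644,526.98
INR 644,526.98 × 16.33 = KRW 10,525,126
KRW 10,525,126 ÷ 1586 = CHF 6,636.27

CHF 6,636.27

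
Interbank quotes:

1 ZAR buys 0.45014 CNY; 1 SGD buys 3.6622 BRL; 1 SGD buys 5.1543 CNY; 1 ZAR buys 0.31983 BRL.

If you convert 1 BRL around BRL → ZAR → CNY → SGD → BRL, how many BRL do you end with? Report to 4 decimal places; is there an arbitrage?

1.0000 (no arbitrage)

Around BRL → ZAR → CNY → SGD → BRL: 1 ÷ 0.31983 × 0.45014 ÷ 5.1543 × 3.6622 = 1.000002
Product ≈ 1 (deviation 0.000%, within rounding noise).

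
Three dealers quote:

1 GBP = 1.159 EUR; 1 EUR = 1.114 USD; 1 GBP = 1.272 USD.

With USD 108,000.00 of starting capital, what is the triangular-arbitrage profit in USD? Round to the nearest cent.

Profitable loop is USD → GBP → EUR → USD:
USD 108,000.00 ÷ 1.272 = GBP 84,905.66
GBP 84,905.66 × 1.159 = EUR 98,405.66
EUR 98,405.66 × 1.114 = USD 109,623.91
Profit = USD 109,623.91 − USD 108,000.00

Profit: USD 1,623.91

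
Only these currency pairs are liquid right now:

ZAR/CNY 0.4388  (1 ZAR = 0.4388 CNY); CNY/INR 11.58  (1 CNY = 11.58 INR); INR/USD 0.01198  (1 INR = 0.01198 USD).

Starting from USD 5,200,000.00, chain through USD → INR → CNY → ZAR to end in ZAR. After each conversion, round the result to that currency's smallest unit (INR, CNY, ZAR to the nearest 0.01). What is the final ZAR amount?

ZAR 85,422,317.05

USD 5,200,000.00 ÷ 0.01198 = INR 434,056,761.27
INR 434,056,761.27 ÷ 11.58 = CNY 37,483,312.72
CNY 37,483,312.72 ÷ 0.4388 = ZAR 85,422,317.05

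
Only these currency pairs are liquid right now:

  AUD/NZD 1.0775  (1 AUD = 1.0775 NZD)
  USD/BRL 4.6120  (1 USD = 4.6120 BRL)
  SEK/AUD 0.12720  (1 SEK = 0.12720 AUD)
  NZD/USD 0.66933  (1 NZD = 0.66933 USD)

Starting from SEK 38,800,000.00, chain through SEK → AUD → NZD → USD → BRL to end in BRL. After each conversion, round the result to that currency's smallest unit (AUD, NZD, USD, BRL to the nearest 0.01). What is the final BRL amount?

BRL 16,415,938.09

SEK 38,800,000.00 × 0.12720 = AUD 4,935,360.00
AUD 4,935,360.00 × 1.0775 = NZD 5,317,850.40
NZD 5,317,850.40 × 0.66933 = USD 3,559,396.81
USD 3,559,396.81 × 4.6120 = BRL 16,415,938.09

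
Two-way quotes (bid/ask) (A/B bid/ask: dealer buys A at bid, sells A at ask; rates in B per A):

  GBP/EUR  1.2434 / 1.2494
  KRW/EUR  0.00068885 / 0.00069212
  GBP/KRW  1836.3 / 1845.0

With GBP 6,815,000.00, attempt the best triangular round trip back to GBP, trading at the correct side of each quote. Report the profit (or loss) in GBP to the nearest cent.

Net profit: GBP 84,738.88

Best loop GBP → KRW → EUR → GBP:
GBP 6,815,000.00 × 1836.3 (sell GBP at bid) = KRW 12,514,384,500
KRW 12,514,384,500 × 0.00068885 (sell KRW at bid) = EUR 8,620,533.76
EUR 8,620,533.76 ÷ 1.2494 (buy GBP at ask) = GBP 6,899,738.88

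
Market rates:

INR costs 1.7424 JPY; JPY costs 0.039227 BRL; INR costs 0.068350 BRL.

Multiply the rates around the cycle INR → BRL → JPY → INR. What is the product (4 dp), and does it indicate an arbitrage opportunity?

1.0000 (no arbitrage)

Around INR → BRL → JPY → INR: 1 × 0.068350 ÷ 0.039227 ÷ 1.7424 = 1.000013
Product ≈ 1 (deviation 0.001%, within rounding noise).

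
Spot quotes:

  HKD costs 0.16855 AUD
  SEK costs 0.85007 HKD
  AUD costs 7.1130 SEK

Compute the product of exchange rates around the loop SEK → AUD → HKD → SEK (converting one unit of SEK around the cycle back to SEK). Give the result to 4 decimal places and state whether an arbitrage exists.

Around SEK → AUD → HKD → SEK: 1 ÷ 7.1130 ÷ 0.16855 ÷ 0.85007 = 0.981214
Product < 1; profitable direction is SEK → HKD → AUD → SEK.

0.9812 (arbitrage exists)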